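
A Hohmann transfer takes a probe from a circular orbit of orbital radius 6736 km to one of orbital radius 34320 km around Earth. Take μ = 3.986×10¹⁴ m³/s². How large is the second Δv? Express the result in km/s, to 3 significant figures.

r₁ = 6736 km = 6.736×10⁶ m.
r₂ = 34320 km = 3.432×10⁷ m.
Transfer ellipse a_t = (r₁ + r₂)/2 = 2.053×10⁷ m.
At r₁: circular v_c1 = √(μ/r₁) = 7693 m/s; transfer-perigee v_p = √[μ(2/r₁ − 1/a_t)] = 9946 m/s.
At r₂: circular v_c2 = √(μ/r₂) = 3408 m/s; transfer-apogee v_a = √[μ(2/r₂ − 1/a_t)] = 1952 m/s.
Δv₂ = v_c2 − v_a = 1456 m/s.
= 1.456 km/s.

Δv ≈ 1.46 km/s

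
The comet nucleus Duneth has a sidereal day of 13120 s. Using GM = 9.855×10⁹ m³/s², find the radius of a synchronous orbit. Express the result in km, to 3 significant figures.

A synchronous orbit has period T, so by Kepler's third law a = (μT²/4π²)^(1/3).
μT²/4π² = 9.855×10⁹ × (1.312×10⁴)² / 39.48 = 4.297×10¹⁶ m³.
a = 3.503×10⁵ m = 350.26 km.

r_sync ≈ 350 km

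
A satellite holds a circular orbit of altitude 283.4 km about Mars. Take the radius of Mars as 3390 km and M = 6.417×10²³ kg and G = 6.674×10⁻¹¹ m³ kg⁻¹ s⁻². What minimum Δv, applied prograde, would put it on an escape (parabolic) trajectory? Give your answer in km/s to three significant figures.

μ = GM = 6.674×10⁻¹¹ × 6.417×10²³ = 4.283×10¹³ m³/s².
r = 3390 + 283.4 = 3673.4 km = 3.6734×10⁶ m.
Circular speed v_c = √(μ/r) = 3414 m/s.
Escape speed v_esc = √(2μ/r) = √2 × v_c = 4829 m/s.
Δv = v_esc − v_c = 1414 m/s = 1.414 km/s.

Δv ≈ 1.41 km/s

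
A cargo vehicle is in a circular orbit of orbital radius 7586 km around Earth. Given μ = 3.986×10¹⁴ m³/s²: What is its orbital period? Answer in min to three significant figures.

r = 7586 km = 7.586×10⁶ m.
Kepler's third law: T = 2π√(r³/μ) = 2π√((7.586×10⁶)³ / 3.986×10¹⁴).
r³/μ = 1.095×10⁶ s², so T = 2π × 1.047×10³ = 6.576×10³ s.
Converting: 6.576×10³ s ÷ 60.00 = 109.6 min.

T ≈ 110 min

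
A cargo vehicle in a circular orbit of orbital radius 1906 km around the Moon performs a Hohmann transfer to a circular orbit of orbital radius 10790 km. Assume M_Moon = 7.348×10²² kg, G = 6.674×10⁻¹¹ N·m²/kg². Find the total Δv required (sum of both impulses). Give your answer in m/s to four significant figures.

μ = GM = 6.674×10⁻¹¹ × 7.348×10²² = 4.904×10¹² m³/s².
r₁ = 1906 km = 1.906×10⁶ m.
r₂ = 10790 km = 1.079×10⁷ m.
Transfer ellipse a_t = (r₁ + r₂)/2 = 6.348×10⁶ m.
At r₁: circular v_c1 = √(μ/r₁) = 1604 m/s; transfer-perilune v_p = √[μ(2/r₁ − 1/a_t)] = 2091 m/s.
Δv₁ = v_p − v_c1 = 487.2 m/s.
At r₂: circular v_c2 = √(μ/r₂) = 674.2 m/s; transfer-apolune v_a = √[μ(2/r₂ − 1/a_t)] = 369.4 m/s.
Δv₂ = v_c2 − v_a = 304.8 m/s.
Total Δv = Δv₁ + Δv₂ = 792.0 m/s.

Δv_total ≈ 792.0 m/s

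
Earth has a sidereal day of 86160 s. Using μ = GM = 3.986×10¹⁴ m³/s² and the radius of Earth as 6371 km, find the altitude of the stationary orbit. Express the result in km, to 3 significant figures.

h_sync ≈ 35800 km

A synchronous orbit has period T, so by Kepler's third law a = (μT²/4π²)^(1/3).
μT²/4π² = 3.986×10¹⁴ × (8.616×10⁴)² / 39.48 = 7.495×10²² m³.
a = 4.216×10⁷ m = 42163 km.
Altitude h = a − R = 42163 − 6371 = 35792 km.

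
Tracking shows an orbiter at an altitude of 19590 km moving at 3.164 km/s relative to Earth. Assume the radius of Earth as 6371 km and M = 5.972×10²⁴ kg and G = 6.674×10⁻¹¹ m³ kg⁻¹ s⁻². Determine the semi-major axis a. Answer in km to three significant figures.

a ≈ 19300 km

μ = GM = 6.674×10⁻¹¹ × 5.972×10²⁴ = 3.986×10¹⁴ m³/s².
r = 6371 + 19590 = 25961 km = 2.596×10⁷ m.
Vis-viva rearranged: 1/a = 2/r − v²/μ = 7.704×10⁻⁸ − 2.512×10⁻⁸ = 5.192×10⁻⁸ m⁻¹.
a = 1.926×10⁷ m = 19260 km.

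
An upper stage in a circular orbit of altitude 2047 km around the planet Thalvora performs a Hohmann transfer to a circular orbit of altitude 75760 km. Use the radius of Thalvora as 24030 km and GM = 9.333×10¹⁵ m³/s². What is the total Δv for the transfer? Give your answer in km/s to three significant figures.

r₁ = 24030 + 2047 = 26077 km = 2.6077×10⁷ m.
r₂ = 24030 + 75760 = 99790 km = 9.9790×10⁷ m.
Transfer ellipse a_t = (r₁ + r₂)/2 = 6.293×10⁷ m.
At r₁: circular v_c1 = √(μ/r₁) = 18920 m/s; transfer-periapsis v_p = √[μ(2/r₁ − 1/a_t)] = 23820 m/s.
Δv₁ = v_p − v_c1 = 4904 m/s.
At r₂: circular v_c2 = √(μ/r₂) = 9671 m/s; transfer-apoapsis v_a = √[μ(2/r₂ − 1/a_t)] = 6225 m/s.
Δv₂ = v_c2 − v_a = 3446 m/s.
Total Δv = Δv₁ + Δv₂ = 8350 m/s = 8.350 km/s.

Δv_total ≈ 8.35 km/s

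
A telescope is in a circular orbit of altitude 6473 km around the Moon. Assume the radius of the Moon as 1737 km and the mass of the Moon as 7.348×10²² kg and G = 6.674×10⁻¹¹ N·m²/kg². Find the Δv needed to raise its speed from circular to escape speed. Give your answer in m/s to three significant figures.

μ = GM = 6.674×10⁻¹¹ × 7.348×10²² = 4.904×10¹² m³/s².
r = 1737 + 6473 = 8210.0 km = 8.2100×10⁶ m.
Circular speed v_c = √(μ/r) = 772.9 m/s.
Escape speed v_esc = √(2μ/r) = √2 × v_c = 1093 m/s.
Δv = v_esc − v_c = 320.1 m/s.

Δv ≈ 320 m/s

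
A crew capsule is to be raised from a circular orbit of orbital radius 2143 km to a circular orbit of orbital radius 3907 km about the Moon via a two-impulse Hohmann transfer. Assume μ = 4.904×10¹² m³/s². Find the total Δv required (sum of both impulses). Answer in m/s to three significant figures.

r₁ = 2143 km = 2.143×10⁶ m.
r₂ = 3907 km = 3.907×10⁶ m.
Transfer ellipse a_t = (r₁ + r₂)/2 = 3.025×10⁶ m.
At r₁: circular v_c1 = √(μ/r₁) = 1513 m/s; transfer-perilune v_p = √[μ(2/r₁ − 1/a_t)] = 1719 m/s.
Δv₁ = v_p − v_c1 = 206.4 m/s.
At r₂: circular v_c2 = √(μ/r₂) = 1120 m/s; transfer-apolune v_a = √[μ(2/r₂ − 1/a_t)] = 943.0 m/s.
Δv₂ = v_c2 − v_a = 177.4 m/s.
Total Δv = Δv₁ + Δv₂ = 383.8 m/s.

Δv_total ≈ 384 m/s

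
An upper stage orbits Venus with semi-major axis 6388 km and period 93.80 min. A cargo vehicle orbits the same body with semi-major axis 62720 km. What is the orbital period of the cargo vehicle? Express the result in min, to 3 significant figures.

T₂ ≈ 2890 min

Kepler's third law: T² ∝ a³, so T₂ = T₁ (a₂/a₁)^(3/2).
a₂/a₁ = 9.818, (a₂/a₁)^(3/2) = 30.77.
T₂ = 93.80 × 30.77 = 2886 min.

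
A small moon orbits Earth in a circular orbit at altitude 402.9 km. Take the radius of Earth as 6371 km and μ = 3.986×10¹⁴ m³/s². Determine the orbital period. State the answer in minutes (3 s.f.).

T ≈ 92.5 minutes

r = 6371 + 402.9 = 6773.9 km = 6.7739×10⁶ m.
Kepler's third law: T = 2π√(r³/μ) = 2π√((6.774×10⁶)³ / 3.986×10¹⁴).
r³/μ = 7.798×10⁵ s², so T = 2π × 8.831×10² = 5.548×10³ s.
Converting: 5.548×10³ s ÷ 60.00 = 92.47 minutes.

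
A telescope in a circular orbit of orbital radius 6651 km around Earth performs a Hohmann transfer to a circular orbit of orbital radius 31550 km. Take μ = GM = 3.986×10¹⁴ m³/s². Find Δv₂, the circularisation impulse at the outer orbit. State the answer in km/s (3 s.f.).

Δv ≈ 1.46 km/s

r₁ = 6651 km = 6.651×10⁶ m.
r₂ = 31550 km = 3.155×10⁷ m.
Transfer ellipse a_t = (r₁ + r₂)/2 = 1.910×10⁷ m.
At r₁: circular v_c1 = √(μ/r₁) = 7742 m/s; transfer-perigee v_p = √[μ(2/r₁ − 1/a_t)] = 9950 m/s.
At r₂: circular v_c2 = √(μ/r₂) = 3554 m/s; transfer-apogee v_a = √[μ(2/r₂ − 1/a_t)] = 2097 m/s.
Δv₂ = v_c2 − v_a = 1457 m/s.
= 1.457 km/s.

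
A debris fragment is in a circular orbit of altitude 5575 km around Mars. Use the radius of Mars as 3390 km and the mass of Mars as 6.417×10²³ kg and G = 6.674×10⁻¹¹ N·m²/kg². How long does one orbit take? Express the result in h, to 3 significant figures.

μ = GM = 6.674×10⁻¹¹ × 6.417×10²³ = 4.283×10¹³ m³/s².
r = 3390 + 5575 = 8965.0 km = 8.9650×10⁶ m.
Kepler's third law: T = 2π√(r³/μ) = 2π√((8.965×10⁶)³ / 4.283×10¹³).
r³/μ = 1.682×10⁷ s², so T = 2π × 4.102×10³ = 2.577×10⁴ s.
Converting: 2.577×10⁴ s ÷ 3600 = 7.159 h.

T ≈ 7.16 h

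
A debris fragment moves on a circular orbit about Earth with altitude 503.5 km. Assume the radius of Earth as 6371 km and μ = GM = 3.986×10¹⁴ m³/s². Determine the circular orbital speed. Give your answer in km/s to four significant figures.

v ≈ 7.615 km/s

r = 6371 + 503.5 = 6874.5 km = 6.8745×10⁶ m.
For a circular orbit v = √(μ/r) = √(3.986×10¹⁴ / 6.874×10⁶) = √(5.798×10⁷) = 7615 m/s.
That is 7.615 km/s.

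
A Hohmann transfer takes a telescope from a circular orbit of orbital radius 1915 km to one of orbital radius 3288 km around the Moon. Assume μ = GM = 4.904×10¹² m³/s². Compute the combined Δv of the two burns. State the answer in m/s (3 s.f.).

r₁ = 1915 km = 1.915×10⁶ m.
r₂ = 3288 km = 3.288×10⁶ m.
Transfer ellipse a_t = (r₁ + r₂)/2 = 2.602×10⁶ m.
At r₁: circular v_c1 = √(μ/r₁) = 1600 m/s; transfer-perilune v_p = √[μ(2/r₁ − 1/a_t)] = 1799 m/s.
Δv₁ = v_p − v_c1 = 198.8 m/s.
At r₂: circular v_c2 = √(μ/r₂) = 1221 m/s; transfer-apolune v_a = √[μ(2/r₂ − 1/a_t)] = 1048 m/s.
Δv₂ = v_c2 − v_a = 173.5 m/s.
Total Δv = Δv₁ + Δv₂ = 372.3 m/s.

Δv_total ≈ 372 m/s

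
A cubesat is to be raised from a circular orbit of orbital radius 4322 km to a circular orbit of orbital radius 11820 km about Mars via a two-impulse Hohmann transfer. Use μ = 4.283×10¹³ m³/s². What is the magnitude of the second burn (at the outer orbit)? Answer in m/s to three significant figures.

r₁ = 4322 km = 4.322×10⁶ m.
r₂ = 11820 km = 1.182×10⁷ m.
Transfer ellipse a_t = (r₁ + r₂)/2 = 8.071×10⁶ m.
At r₁: circular v_c1 = √(μ/r₁) = 3148 m/s; transfer-periapsis v_p = √[μ(2/r₁ − 1/a_t)] = 3810 m/s.
At r₂: circular v_c2 = √(μ/r₂) = 1904 m/s; transfer-apoapsis v_a = √[μ(2/r₂ − 1/a_t)] = 1393 m/s.
Δv₂ = v_c2 − v_a = 510.6 m/s.

Δv ≈ 511 m/s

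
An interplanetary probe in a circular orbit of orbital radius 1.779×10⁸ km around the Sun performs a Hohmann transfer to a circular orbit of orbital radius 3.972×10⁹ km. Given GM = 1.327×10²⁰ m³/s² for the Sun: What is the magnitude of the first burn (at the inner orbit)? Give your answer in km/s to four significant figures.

Δv ≈ 10.48 km/s

r₁ = 1.779×10⁸ km = 1.779×10¹¹ m.
r₂ = 3.972×10⁹ km = 3.972×10¹² m.
Transfer ellipse a_t = (r₁ + r₂)/2 = 2.075×10¹² m.
At r₁: circular v_c1 = √(μ/r₁) = 27310 m/s; transfer-perihelion v_p = √[μ(2/r₁ − 1/a_t)] = 37790 m/s.
Δv₁ = v_p − v_c1 = 10480 m/s.
= 10.48 km/s.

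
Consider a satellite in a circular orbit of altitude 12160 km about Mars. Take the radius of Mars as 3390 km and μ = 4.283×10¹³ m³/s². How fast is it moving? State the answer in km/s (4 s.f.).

r = 3390 + 12160 = 15550 km = 1.5550×10⁷ m.
For a circular orbit v = √(μ/r) = √(4.283×10¹³ / 1.555×10⁷) = √(2.754×10⁶) = 1660 m/s.
That is 1.660 km/s.

v ≈ 1.660 km/s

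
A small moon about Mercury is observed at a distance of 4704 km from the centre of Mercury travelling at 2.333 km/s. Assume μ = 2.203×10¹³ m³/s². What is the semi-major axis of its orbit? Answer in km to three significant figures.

r = 4.704×10⁶ m.
Vis-viva rearranged: 1/a = 2/r − v²/μ = 4.252×10⁻⁷ − 2.471×10⁻⁷ = 1.781×10⁻⁷ m⁻¹.
a = 5.615×10⁶ m = 5614.7 km.

a ≈ 5610 km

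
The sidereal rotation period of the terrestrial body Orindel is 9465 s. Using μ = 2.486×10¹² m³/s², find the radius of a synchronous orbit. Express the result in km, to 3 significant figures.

r_sync ≈ 1780 km

A synchronous orbit has period T, so by Kepler's third law a = (μT²/4π²)^(1/3).
μT²/4π² = 2.486×10¹² × (9.465×10³)² / 39.48 = 5.641×10¹⁸ m³.
a = 1.780×10⁶ m = 1780.2 km.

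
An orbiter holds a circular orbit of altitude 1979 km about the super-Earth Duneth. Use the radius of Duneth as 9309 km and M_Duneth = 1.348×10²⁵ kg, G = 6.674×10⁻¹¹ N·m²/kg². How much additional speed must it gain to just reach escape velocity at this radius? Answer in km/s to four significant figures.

μ = GM = 6.674×10⁻¹¹ × 1.348×10²⁵ = 8.997×10¹⁴ m³/s².
r = 9309 + 1979 = 11288 km = 1.1288×10⁷ m.
Circular speed v_c = √(μ/r) = 8927 m/s.
Escape speed v_esc = √(2μ/r) = √2 × v_c = 12630 m/s.
Δv = v_esc − v_c = 3698 m/s = 3.698 km/s.

Δv ≈ 3.698 km/s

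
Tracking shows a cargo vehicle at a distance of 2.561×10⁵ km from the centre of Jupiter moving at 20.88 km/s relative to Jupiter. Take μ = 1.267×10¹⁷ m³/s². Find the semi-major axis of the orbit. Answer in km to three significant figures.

r = 2.561×10⁸ m.
Vis-viva rearranged: 1/a = 2/r − v²/μ = 7.809×10⁻⁹ − 3.441×10⁻⁹ = 4.368×10⁻⁹ m⁻¹.
a = 2.289×10⁸ m = 2.2891×10⁵ km.

a ≈ 2.29×10⁵ km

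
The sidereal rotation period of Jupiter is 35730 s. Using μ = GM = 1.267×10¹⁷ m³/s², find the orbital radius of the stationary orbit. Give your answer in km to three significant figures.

A synchronous orbit has period T, so by Kepler's third law a = (μT²/4π²)^(1/3).
μT²/4π² = 1.267×10¹⁷ × (3.573×10⁴)² / 39.48 = 4.097×10²⁴ m³.
a = 1.600×10⁸ m = 1.6002×10⁵ km.

r_sync ≈ 1.60×10⁵ km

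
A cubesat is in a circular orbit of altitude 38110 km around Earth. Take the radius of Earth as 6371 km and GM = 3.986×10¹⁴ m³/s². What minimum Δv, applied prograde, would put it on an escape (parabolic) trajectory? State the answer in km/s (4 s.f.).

r = 6371 + 38110 = 44481 km = 4.4481×10⁷ m.
Circular speed v_c = √(μ/r) = 2994 m/s.
Escape speed v_esc = √(2μ/r) = √2 × v_c = 4233 m/s.
Δv = v_esc − v_c = 1240 m/s = 1.240 km/s.

Δv ≈ 1.240 km/s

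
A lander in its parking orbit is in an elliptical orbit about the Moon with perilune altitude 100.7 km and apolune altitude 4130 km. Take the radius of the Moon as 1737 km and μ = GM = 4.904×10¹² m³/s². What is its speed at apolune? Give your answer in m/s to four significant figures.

v ≈ 631.5 m/s

r_p = 1737 + 100.7 = 1837.7 km = 1.8377×10⁶ m.
r_a = 1737 + 4130 = 5867.0 km = 5.8670×10⁶ m.
Semi-major axis a = (r_p + r_a)/2 = 3852.3 km = 3.852×10⁶ m.
Vis-viva: v² = μ(2/r − 1/a) = 4.904×10¹² × (3.409×10⁻⁷ − 2.596×10⁻⁷) = 3.987×10⁵ m²/s².
v = 631.5 m/s.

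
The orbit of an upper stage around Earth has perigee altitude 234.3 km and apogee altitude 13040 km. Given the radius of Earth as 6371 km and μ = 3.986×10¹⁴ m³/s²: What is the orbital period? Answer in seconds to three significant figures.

T ≈ 14800 seconds

r_p = 6371 + 234.3 = 6605.3 km = 6.6053×10⁶ m.
r_a = 6371 + 13040 = 19411 km = 1.9411×10⁷ m.
Semi-major axis a = (r_p + r_a)/2 = (6605.3 + 19411)/2 = 13008 km = 1.301×10⁷ m.
By Kepler's third law T = 2π√(a³/μ) = 2π × 2.350×10³ = 1.477×10⁴ s.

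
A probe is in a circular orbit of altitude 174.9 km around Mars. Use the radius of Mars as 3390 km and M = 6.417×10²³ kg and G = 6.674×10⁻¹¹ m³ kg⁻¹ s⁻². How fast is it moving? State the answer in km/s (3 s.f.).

μ = GM = 6.674×10⁻¹¹ × 6.417×10²³ = 4.283×10¹³ m³/s².
r = 3390 + 174.9 = 3564.9 km = 3.5649×10⁶ m.
For a circular orbit v = √(μ/r) = √(4.283×10¹³ / 3.565×10⁶) = √(1.201×10⁷) = 3466 m/s.
That is 3.466 km/s.

v ≈ 3.47 km/s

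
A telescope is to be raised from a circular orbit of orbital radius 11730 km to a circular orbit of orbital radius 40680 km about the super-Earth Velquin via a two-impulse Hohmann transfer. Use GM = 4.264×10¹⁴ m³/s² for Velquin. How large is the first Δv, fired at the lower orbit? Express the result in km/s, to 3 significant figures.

r₁ = 11730 km = 1.173×10⁷ m.
r₂ = 40680 km = 4.068×10⁷ m.
Transfer ellipse a_t = (r₁ + r₂)/2 = 2.620×10⁷ m.
At r₁: circular v_c1 = √(μ/r₁) = 6029 m/s; transfer-periapsis v_p = √[μ(2/r₁ − 1/a_t)] = 7512 m/s.
Δv₁ = v_p − v_c1 = 1483 m/s.
= 1.483 km/s.

Δv ≈ 1.48 km/s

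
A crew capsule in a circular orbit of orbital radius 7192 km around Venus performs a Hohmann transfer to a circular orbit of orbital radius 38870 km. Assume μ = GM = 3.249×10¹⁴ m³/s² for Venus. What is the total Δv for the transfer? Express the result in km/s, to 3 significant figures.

Δv_total ≈ 3.29 km/s

r₁ = 7192 km = 7.192×10⁶ m.
r₂ = 38870 km = 3.887×10⁷ m.
Transfer ellipse a_t = (r₁ + r₂)/2 = 2.303×10⁷ m.
At r₁: circular v_c1 = √(μ/r₁) = 6721 m/s; transfer-periapsis v_p = √[μ(2/r₁ − 1/a_t)] = 8732 m/s.
Δv₁ = v_p − v_c1 = 2010 m/s.
At r₂: circular v_c2 = √(μ/r₂) = 2891 m/s; transfer-apoapsis v_a = √[μ(2/r₂ − 1/a_t)] = 1616 m/s.
Δv₂ = v_c2 − v_a = 1276 m/s.
Total Δv = Δv₁ + Δv₂ = 3286 m/s = 3.286 km/s.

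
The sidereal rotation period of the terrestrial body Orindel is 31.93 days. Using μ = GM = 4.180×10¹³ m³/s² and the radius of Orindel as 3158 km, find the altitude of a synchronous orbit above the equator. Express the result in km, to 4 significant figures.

T = 31.93 days = 2.759×10⁶ s.
A synchronous orbit has period T, so by Kepler's third law a = (μT²/4π²)^(1/3).
μT²/4π² = 4.180×10¹³ × (2.759×10⁶)² / 39.48 = 8.058×10²⁴ m³.
a = 2.005×10⁸ m = 2.0048×10⁵ km.
Altitude h = a − R = 2.0048×10⁵ − 3158 = 1.9733×10⁵ km.

h_sync ≈ 1.973×10⁵ km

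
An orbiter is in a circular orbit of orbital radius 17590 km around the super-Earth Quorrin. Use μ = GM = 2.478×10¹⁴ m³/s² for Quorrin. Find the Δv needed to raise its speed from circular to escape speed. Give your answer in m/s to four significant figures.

r = 17590 km = 1.759×10⁷ m.
Circular speed v_c = √(μ/r) = 3753 m/s.
Escape speed v_esc = √(2μ/r) = √2 × v_c = 5308 m/s.
Δv = v_esc − v_c = 1555 m/s.

Δv ≈ 1555 m/s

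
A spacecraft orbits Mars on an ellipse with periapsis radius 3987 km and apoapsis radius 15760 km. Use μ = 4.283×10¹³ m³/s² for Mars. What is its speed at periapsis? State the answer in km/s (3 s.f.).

v ≈ 4.14 km/s

Semi-major axis a = (r_p + r_a)/2 = 9873.5 km = 9.874×10⁶ m.
Vis-viva: v² = μ(2/r − 1/a) = 4.283×10¹³ × (5.016×10⁻⁷ − 1.013×10⁻⁷) = 1.715×10⁷ m²/s².
v = 4141 m/s = 4.141 km/s.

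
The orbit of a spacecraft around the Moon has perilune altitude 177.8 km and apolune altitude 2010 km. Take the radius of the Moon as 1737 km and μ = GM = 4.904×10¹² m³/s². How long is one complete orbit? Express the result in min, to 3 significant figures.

r_p = 1737 + 177.8 = 1914.8 km = 1.9148×10⁶ m.
r_a = 1737 + 2010 = 3747.0 km = 3.7470×10⁶ m.
Semi-major axis a = (r_p + r_a)/2 = (1914.8 + 3747.0)/2 = 2830.9 km = 2.831×10⁶ m.
By Kepler's third law T = 2π√(a³/μ) = 2π × 2.151×10³ = 1.351×10⁴ s.
= 225.2 min.

T ≈ 225 min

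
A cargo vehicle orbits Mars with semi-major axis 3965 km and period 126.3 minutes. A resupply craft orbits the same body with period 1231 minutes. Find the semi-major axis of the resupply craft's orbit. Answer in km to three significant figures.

a₂ ≈ 18100 km

Kepler's third law: a³ ∝ T², so a₂ = a₁ (T₂/T₁)^(2/3).
T₂/T₁ = 9.747, (T₂/T₁)^(2/3) = 4.563.
a₂ = 3965 × 4.563 = 18090 km.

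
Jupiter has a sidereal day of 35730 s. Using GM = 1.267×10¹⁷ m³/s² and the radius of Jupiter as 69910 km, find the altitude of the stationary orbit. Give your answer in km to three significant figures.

h_sync ≈ 90100 km

A synchronous orbit has period T, so by Kepler's third law a = (μT²/4π²)^(1/3).
μT²/4π² = 1.267×10¹⁷ × (3.573×10⁴)² / 39.48 = 4.097×10²⁴ m³.
a = 1.600×10⁸ m = 1.6002×10⁵ km.
Altitude h = a − R = 1.6002×10⁵ − 69910 = 90105 km.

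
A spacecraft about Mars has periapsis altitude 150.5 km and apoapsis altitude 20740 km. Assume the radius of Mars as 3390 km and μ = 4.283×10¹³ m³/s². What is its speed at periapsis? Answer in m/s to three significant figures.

r_p = 3390 + 150.5 = 3540.5 km = 3.5405×10⁶ m.
r_a = 3390 + 20740 = 24130 km = 2.4130×10⁷ m.
Semi-major axis a = (r_p + r_a)/2 = 13835 km = 1.384×10⁷ m.
Vis-viva: v² = μ(2/r − 1/a) = 4.283×10¹³ × (5.649×10⁻⁷ − 7.228×10⁻⁸) = 2.110×10⁷ m²/s².
v = 4593 m/s.

v ≈ 4590 m/s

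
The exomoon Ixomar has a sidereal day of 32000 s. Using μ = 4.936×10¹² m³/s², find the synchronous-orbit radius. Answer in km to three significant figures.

r_sync ≈ 5040 km

A synchronous orbit has period T, so by Kepler's third law a = (μT²/4π²)^(1/3).
μT²/4π² = 4.936×10¹² × (3.200×10⁴)² / 39.48 = 1.280×10²⁰ m³.
a = 5.040×10⁶ m = 5040.1 km.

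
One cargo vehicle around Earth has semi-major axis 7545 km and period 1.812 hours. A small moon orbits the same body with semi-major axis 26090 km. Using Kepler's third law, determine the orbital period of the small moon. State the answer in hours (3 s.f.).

Kepler's third law: T² ∝ a³, so T₂ = T₁ (a₂/a₁)^(3/2).
a₂/a₁ = 3.458, (a₂/a₁)^(3/2) = 6.430.
T₂ = 1.812 × 6.430 = 11.65 hours.

T₂ ≈ 11.7 hours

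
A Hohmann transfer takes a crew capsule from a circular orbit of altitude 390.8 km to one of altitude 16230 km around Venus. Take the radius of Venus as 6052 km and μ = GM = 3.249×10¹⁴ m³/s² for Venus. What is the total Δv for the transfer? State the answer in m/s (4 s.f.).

r₁ = 6052 + 390.8 = 6442.8 km = 6.4428×10⁶ m.
r₂ = 6052 + 16230 = 22282 km = 2.2282×10⁷ m.
Transfer ellipse a_t = (r₁ + r₂)/2 = 1.436×10⁷ m.
At r₁: circular v_c1 = √(μ/r₁) = 7101 m/s; transfer-periapsis v_p = √[μ(2/r₁ − 1/a_t)] = 8845 m/s.
Δv₁ = v_p − v_c1 = 1744 m/s.
At r₂: circular v_c2 = √(μ/r₂) = 3819 m/s; transfer-apoapsis v_a = √[μ(2/r₂ − 1/a_t)] = 2558 m/s.
Δv₂ = v_c2 − v_a = 1261 m/s.
Total Δv = Δv₁ + Δv₂ = 3005 m/s.

Δv_total ≈ 3005 m/s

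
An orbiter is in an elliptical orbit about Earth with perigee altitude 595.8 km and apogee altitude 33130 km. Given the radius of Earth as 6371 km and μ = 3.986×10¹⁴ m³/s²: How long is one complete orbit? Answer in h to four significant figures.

T ≈ 9.790 h

r_p = 6371 + 595.8 = 6966.8 km = 6.9668×10⁶ m.
r_a = 6371 + 33130 = 39501 km = 3.9501×10⁷ m.
Semi-major axis a = (r_p + r_a)/2 = (6966.8 + 39501)/2 = 23234 km = 2.323×10⁷ m.
By Kepler's third law T = 2π√(a³/μ) = 2π × 5.609×10³ = 3.524×10⁴ s.
= 9.790 h.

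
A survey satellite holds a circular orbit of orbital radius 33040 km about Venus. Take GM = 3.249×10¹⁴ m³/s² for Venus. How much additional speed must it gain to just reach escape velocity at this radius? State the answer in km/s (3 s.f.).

r = 33040 km = 3.304×10⁷ m.
Circular speed v_c = √(μ/r) = 3136 m/s.
Escape speed v_esc = √(2μ/r) = √2 × v_c = 4435 m/s.
Δv = v_esc − v_c = 1299 m/s = 1.299 km/s.

Δv ≈ 1.30 km/s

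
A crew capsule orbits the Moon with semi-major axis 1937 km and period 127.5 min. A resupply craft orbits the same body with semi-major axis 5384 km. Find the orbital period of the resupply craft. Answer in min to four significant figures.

T₂ ≈ 590.8 min

Kepler's third law: T² ∝ a³, so T₂ = T₁ (a₂/a₁)^(3/2).
a₂/a₁ = 2.780, (a₂/a₁)^(3/2) = 4.634.
T₂ = 127.5 × 4.634 = 590.8 min.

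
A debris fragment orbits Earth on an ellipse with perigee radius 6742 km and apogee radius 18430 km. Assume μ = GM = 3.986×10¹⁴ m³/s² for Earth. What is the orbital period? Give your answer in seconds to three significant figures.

T ≈ 14100 seconds

Semi-major axis a = (r_p + r_a)/2 = (6742.0 + 18430)/2 = 12586 km = 1.259×10⁷ m.
By Kepler's third law T = 2π√(a³/μ) = 2π × 2.236×10³ = 1.405×10⁴ s.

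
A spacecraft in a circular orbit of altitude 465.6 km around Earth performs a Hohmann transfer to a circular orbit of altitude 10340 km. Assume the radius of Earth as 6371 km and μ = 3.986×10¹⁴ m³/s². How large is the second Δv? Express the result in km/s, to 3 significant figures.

r₁ = 6371 + 465.6 = 6836.6 km = 6.8366×10⁶ m.
r₂ = 6371 + 10340 = 16711 km = 1.6711×10⁷ m.
Transfer ellipse a_t = (r₁ + r₂)/2 = 1.177×10⁷ m.
At r₁: circular v_c1 = √(μ/r₁) = 7636 m/s; transfer-perigee v_p = √[μ(2/r₁ − 1/a_t)] = 9097 m/s.
At r₂: circular v_c2 = √(μ/r₂) = 4884 m/s; transfer-apogee v_a = √[μ(2/r₂ − 1/a_t)] = 3722 m/s.
Δv₂ = v_c2 − v_a = 1162 m/s.
= 1.162 km/s.

Δv ≈ 1.16 km/s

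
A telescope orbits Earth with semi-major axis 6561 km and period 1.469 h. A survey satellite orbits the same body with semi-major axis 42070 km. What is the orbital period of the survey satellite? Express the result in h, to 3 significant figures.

Kepler's third law: T² ∝ a³, so T₂ = T₁ (a₂/a₁)^(3/2).
a₂/a₁ = 6.412, (a₂/a₁)^(3/2) = 16.24.
T₂ = 1.469 × 16.24 = 23.85 h.

T₂ ≈ 23.9 h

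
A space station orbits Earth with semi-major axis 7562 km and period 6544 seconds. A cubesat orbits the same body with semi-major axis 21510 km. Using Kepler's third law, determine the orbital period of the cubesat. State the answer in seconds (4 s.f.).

Kepler's third law: T² ∝ a³, so T₂ = T₁ (a₂/a₁)^(3/2).
a₂/a₁ = 2.844, (a₂/a₁)^(3/2) = 4.797.
T₂ = 6544 × 4.797 = 31390 seconds.

T₂ ≈ 31390 seconds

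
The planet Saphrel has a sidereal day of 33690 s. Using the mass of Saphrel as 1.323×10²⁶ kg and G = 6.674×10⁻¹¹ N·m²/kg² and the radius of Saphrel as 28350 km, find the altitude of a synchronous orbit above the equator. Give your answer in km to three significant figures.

μ = GM = 6.674×10⁻¹¹ × 1.323×10²⁶ = 8.830×10¹⁵ m³/s².
A synchronous orbit has period T, so by Kepler's third law a = (μT²/4π²)^(1/3).
μT²/4π² = 8.830×10¹⁵ × (3.369×10⁴)² / 39.48 = 2.539×10²³ m³.
a = 6.332×10⁷ m = 63318 km.
Altitude h = a − R = 63318 − 28350 = 34968 km.

h_sync ≈ 35000 km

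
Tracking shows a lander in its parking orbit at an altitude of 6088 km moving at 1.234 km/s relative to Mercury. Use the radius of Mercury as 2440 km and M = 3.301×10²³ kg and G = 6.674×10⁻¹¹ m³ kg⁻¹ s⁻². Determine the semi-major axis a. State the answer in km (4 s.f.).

a ≈ 6046 km

μ = GM = 6.674×10⁻¹¹ × 3.301×10²³ = 2.203×10¹³ m³/s².
r = 2440 + 6088 = 8528.0 km = 8.528×10⁶ m.
Vis-viva rearranged: 1/a = 2/r − v²/μ = 2.345×10⁻⁷ − 6.912×10⁻⁸ = 1.654×10⁻⁷ m⁻¹.
a = 6.046×10⁶ m = 6045.9 km.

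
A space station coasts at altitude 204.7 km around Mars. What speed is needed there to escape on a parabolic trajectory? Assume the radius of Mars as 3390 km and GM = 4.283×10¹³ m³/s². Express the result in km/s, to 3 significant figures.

v_esc ≈ 4.88 km/s

r = 3390 + 204.7 = 3594.7 km = 3.5947×10⁶ m.
Escape speed v_esc = √(2μ/r) = √(2 × 4.283×10¹³ / 3.595×10⁶) = √(2.383×10⁷) = 4882 m/s.
= 4.882 km/s.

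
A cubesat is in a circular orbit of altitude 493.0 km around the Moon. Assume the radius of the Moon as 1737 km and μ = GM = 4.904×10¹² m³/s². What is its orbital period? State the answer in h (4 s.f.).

T ≈ 2.625 h

r = 1737 + 493.0 = 2230.0 km = 2.2300×10⁶ m.
Kepler's third law: T = 2π√(r³/μ) = 2π√((2.230×10⁶)³ / 4.904×10¹²).
r³/μ = 2.261×10⁶ s², so T = 2π × 1.504×10³ = 9.448×10³ s.
Converting: 9.448×10³ s ÷ 3600 = 2.625 h.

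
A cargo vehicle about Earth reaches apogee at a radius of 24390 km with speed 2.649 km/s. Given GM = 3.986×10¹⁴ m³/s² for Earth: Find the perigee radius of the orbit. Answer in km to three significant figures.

r_a = 2.439×10⁷ m.
Specific energy ε = v²/2 − μ/r = -1.283×10⁷ J/kg, so a = −μ/(2ε) = 1.553×10⁷ m.
The apsides satisfy r_p + r_a = 2a, so the perigee radius is 2a − r_a = 6.668×10⁶ m = 6667.7 km.

perigee radius ≈ 6670 km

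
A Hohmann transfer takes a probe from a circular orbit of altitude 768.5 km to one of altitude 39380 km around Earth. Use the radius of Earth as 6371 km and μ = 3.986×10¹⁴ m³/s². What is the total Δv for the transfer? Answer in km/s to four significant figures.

r₁ = 6371 + 768.5 = 7139.5 km = 7.1395×10⁶ m.
r₂ = 6371 + 39380 = 45751 km = 4.5751×10⁷ m.
Transfer ellipse a_t = (r₁ + r₂)/2 = 2.645×10⁷ m.
At r₁: circular v_c1 = √(μ/r₁) = 7472 m/s; transfer-perigee v_p = √[μ(2/r₁ − 1/a_t)] = 9828 m/s.
Δv₁ = v_p − v_c1 = 2356 m/s.
At r₂: circular v_c2 = √(μ/r₂) = 2952 m/s; transfer-apogee v_a = √[μ(2/r₂ − 1/a_t)] = 1534 m/s.
Δv₂ = v_c2 − v_a = 1418 m/s.
Total Δv = Δv₁ + Δv₂ = 3774 m/s = 3.774 km/s.

Δv_total ≈ 3.774 km/s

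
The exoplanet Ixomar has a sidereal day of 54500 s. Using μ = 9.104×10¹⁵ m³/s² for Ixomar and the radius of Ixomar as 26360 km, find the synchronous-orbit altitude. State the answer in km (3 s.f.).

h_sync ≈ 61800 km

A synchronous orbit has period T, so by Kepler's third law a = (μT²/4π²)^(1/3).
μT²/4π² = 9.104×10¹⁵ × (5.450×10⁴)² / 39.48 = 6.850×10²³ m³.
a = 8.815×10⁷ m = 88150 km.
Altitude h = a − R = 88150 − 26360 = 61790 km.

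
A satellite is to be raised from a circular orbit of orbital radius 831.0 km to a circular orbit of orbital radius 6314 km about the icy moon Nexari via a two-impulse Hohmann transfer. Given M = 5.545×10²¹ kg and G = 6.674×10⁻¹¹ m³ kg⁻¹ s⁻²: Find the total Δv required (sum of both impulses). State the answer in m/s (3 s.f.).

Δv_total ≈ 345 m/s

μ = GM = 6.674×10⁻¹¹ × 5.545×10²¹ = 3.701×10¹¹ m³/s².
r₁ = 831.0 km = 8.310×10⁵ m.
r₂ = 6314 km = 6.314×10⁶ m.
Transfer ellipse a_t = (r₁ + r₂)/2 = 3.572×10⁶ m.
At r₁: circular v_c1 = √(μ/r₁) = 667.3 m/s; transfer-periapsis v_p = √[μ(2/r₁ − 1/a_t)] = 887.2 m/s.
Δv₁ = v_p − v_c1 = 219.8 m/s.
At r₂: circular v_c2 = √(μ/r₂) = 242.1 m/s; transfer-apoapsis v_a = √[μ(2/r₂ − 1/a_t)] = 116.8 m/s.
Δv₂ = v_c2 − v_a = 125.3 m/s.
Total Δv = Δv₁ + Δv₂ = 345.2 m/s.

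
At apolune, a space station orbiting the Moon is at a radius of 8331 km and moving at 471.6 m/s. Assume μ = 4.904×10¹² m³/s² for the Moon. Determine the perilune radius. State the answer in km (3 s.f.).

r_a = 8.331×10⁶ m.
Specific energy ε = v²/2 − μ/r = -4.774×10⁵ J/kg, so a = −μ/(2ε) = 5.136×10⁶ m.
The apsides satisfy r_p + r_a = 2a, so the perilune radius is 2a − r_a = 1.940×10⁶ m = 1940.4 km.

perilune radius ≈ 1940 km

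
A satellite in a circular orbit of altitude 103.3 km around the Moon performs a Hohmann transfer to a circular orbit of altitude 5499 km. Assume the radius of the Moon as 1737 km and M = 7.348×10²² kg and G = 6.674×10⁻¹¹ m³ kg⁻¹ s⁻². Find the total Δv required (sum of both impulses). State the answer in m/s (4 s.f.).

μ = GM = 6.674×10⁻¹¹ × 7.348×10²² = 4.904×10¹² m³/s².
r₁ = 1737 + 103.3 = 1840.3 km = 1.8403×10⁶ m.
r₂ = 1737 + 5499 = 7236.0 km = 7.2360×10⁶ m.
Transfer ellipse a_t = (r₁ + r₂)/2 = 4.538×10⁶ m.
At r₁: circular v_c1 = √(μ/r₁) = 1632 m/s; transfer-perilune v_p = √[μ(2/r₁ − 1/a_t)] = 2061 m/s.
Δv₁ = v_p − v_c1 = 428.9 m/s.
At r₂: circular v_c2 = √(μ/r₂) = 823.2 m/s; transfer-apolune v_a = √[μ(2/r₂ − 1/a_t)] = 524.2 m/s.
Δv₂ = v_c2 − v_a = 299.0 m/s.
Total Δv = Δv₁ + Δv₂ = 727.9 m/s.

Δv_total ≈ 727.9 m/s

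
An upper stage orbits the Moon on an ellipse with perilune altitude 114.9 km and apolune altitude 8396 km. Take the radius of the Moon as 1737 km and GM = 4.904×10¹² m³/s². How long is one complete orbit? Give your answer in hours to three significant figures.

r_p = 1737 + 114.9 = 1851.9 km = 1.8519×10⁶ m.
r_a = 1737 + 8396 = 10133 km = 1.0133×10⁷ m.
Semi-major axis a = (r_p + r_a)/2 = (1851.9 + 10133)/2 = 5992.4 km = 5.992×10⁶ m.
By Kepler's third law T = 2π√(a³/μ) = 2π × 6.624×10³ = 4.162×10⁴ s.
= 11.56 hours.

T ≈ 11.6 hours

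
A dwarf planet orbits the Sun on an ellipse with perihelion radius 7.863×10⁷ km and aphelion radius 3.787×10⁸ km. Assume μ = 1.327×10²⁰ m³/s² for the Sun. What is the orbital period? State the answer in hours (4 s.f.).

T ≈ 16570 hours

Semi-major axis a = (r_p + r_a)/2 = (7.8630×10⁷ + 3.7870×10⁸)/2 = 2.2866×10⁸ km = 2.287×10¹¹ m.
By Kepler's third law T = 2π√(a³/μ) = 2π × 9.492×10⁶ = 5.964×10⁷ s.
= 16570 hours.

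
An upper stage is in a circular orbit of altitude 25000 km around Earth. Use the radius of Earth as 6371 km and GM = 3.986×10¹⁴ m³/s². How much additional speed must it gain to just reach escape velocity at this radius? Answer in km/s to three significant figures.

r = 6371 + 25000 = 31371 km = 3.1371×10⁷ m.
Circular speed v_c = √(μ/r) = 3565 m/s.
Escape speed v_esc = √(2μ/r) = √2 × v_c = 5041 m/s.
Δv = v_esc − v_c = 1476 m/s = 1.476 km/s.

Δv ≈ 1.48 km/s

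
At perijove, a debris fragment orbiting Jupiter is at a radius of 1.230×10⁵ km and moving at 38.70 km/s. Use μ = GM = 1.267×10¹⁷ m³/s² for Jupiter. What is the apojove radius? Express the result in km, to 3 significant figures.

apojove radius ≈ 3.28×10⁵ km

r_p = 1.230×10⁸ m.
Specific energy ε = v²/2 − μ/r = -2.812×10⁸ J/kg, so a = −μ/(2ε) = 2.253×10⁸ m.
The apsides satisfy r_p + r_a = 2a, so the apojove radius is 2a − r_p = 3.275×10⁸ m = 3.2751×10⁵ km.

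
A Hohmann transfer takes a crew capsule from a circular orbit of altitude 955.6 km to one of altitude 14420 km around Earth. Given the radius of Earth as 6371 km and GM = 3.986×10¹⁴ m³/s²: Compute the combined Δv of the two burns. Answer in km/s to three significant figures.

r₁ = 6371 + 955.6 = 7326.6 km = 7.3266×10⁶ m.
r₂ = 6371 + 14420 = 20791 km = 2.0791×10⁷ m.
Transfer ellipse a_t = (r₁ + r₂)/2 = 1.406×10⁷ m.
At r₁: circular v_c1 = √(μ/r₁) = 7376 m/s; transfer-perigee v_p = √[μ(2/r₁ − 1/a_t)] = 8970 m/s.
Δv₁ = v_p − v_c1 = 1594 m/s.
At r₂: circular v_c2 = √(μ/r₂) = 4379 m/s; transfer-apogee v_a = √[μ(2/r₂ − 1/a_t)] = 3161 m/s.
Δv₂ = v_c2 − v_a = 1218 m/s.
Total Δv = Δv₁ + Δv₂ = 2811 m/s = 2.811 km/s.

Δv_total ≈ 2.81 km/s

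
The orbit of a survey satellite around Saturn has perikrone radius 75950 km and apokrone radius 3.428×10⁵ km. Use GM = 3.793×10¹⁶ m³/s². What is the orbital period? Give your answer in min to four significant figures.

T ≈ 1629 min

Semi-major axis a = (r_p + r_a)/2 = (75950 + 3.4280×10⁵)/2 = 2.0938×10⁵ km = 2.094×10⁸ m.
By Kepler's third law T = 2π√(a³/μ) = 2π × 1.556×10⁴ = 9.774×10⁴ s.
= 1629 min.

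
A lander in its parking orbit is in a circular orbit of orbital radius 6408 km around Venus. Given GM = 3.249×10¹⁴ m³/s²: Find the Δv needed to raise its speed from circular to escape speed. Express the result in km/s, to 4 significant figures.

Δv ≈ 2.949 km/s

r = 6408 km = 6.408×10⁶ m.
Circular speed v_c = √(μ/r) = 7121 m/s.
Escape speed v_esc = √(2μ/r) = √2 × v_c = 10070 m/s.
Δv = v_esc − v_c = 2949 m/s = 2.949 km/s.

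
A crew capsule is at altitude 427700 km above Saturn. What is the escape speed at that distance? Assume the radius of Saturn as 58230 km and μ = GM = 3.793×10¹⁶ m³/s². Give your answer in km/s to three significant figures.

v_esc ≈ 12.5 km/s

r = 58230 + 427700 = 485930 km = 4.8593×10⁸ m.
Escape speed v_esc = √(2μ/r) = √(2 × 3.793×10¹⁶ / 4.859×10⁸) = √(1.561×10⁸) = 12490 m/s.
= 12.49 km/s.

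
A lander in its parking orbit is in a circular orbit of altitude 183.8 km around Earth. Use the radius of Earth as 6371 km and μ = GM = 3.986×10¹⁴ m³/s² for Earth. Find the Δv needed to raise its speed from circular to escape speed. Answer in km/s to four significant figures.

Δv ≈ 3.230 km/s

r = 6371 + 183.8 = 6554.8 km = 6.5548×10⁶ m.
Circular speed v_c = √(μ/r) = 7798 m/s.
Escape speed v_esc = √(2μ/r) = √2 × v_c = 11030 m/s.
Δv = v_esc − v_c = 3230 m/s = 3.230 km/s.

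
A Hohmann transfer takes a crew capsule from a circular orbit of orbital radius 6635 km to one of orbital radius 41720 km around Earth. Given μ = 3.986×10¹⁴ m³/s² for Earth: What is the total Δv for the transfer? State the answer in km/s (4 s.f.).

r₁ = 6635 km = 6.635×10⁶ m.
r₂ = 41720 km = 4.172×10⁷ m.
Transfer ellipse a_t = (r₁ + r₂)/2 = 2.418×10⁷ m.
At r₁: circular v_c1 = √(μ/r₁) = 7751 m/s; transfer-perigee v_p = √[μ(2/r₁ − 1/a_t)] = 10180 m/s.
Δv₁ = v_p − v_c1 = 2431 m/s.
At r₂: circular v_c2 = √(μ/r₂) = 3091 m/s; transfer-apogee v_a = √[μ(2/r₂ − 1/a_t)] = 1619 m/s.
Δv₂ = v_c2 − v_a = 1472 m/s.
Total Δv = Δv₁ + Δv₂ = 3902 m/s = 3.902 km/s.

Δv_total ≈ 3.902 km/s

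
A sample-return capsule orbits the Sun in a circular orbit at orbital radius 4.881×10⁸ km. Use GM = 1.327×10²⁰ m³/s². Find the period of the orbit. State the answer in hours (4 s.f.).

r = 4.881×10⁸ km = 4.881×10¹¹ m.
Kepler's third law: T = 2π√(r³/μ) = 2π√((4.881×10¹¹)³ / 1.327×10²⁰).
r³/μ = 8.763×10¹⁴ s², so T = 2π × 2.960×10⁷ = 1.860×10⁸ s.
Converting: 1.860×10⁸ s ÷ 3600 = 51670 hours.

T ≈ 51670 hours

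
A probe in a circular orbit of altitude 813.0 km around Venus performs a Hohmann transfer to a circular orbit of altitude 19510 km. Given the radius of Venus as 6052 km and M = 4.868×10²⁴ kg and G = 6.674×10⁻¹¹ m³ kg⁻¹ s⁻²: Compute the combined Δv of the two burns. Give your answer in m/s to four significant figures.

Δv_total ≈ 3004 m/s

μ = GM = 6.674×10⁻¹¹ × 4.868×10²⁴ = 3.249×10¹⁴ m³/s².
r₁ = 6052 + 813.0 = 6865.0 km = 6.8650×10⁶ m.
r₂ = 6052 + 19510 = 25562 km = 2.5562×10⁷ m.
Transfer ellipse a_t = (r₁ + r₂)/2 = 1.621×10⁷ m.
At r₁: circular v_c1 = √(μ/r₁) = 6879 m/s; transfer-periapsis v_p = √[μ(2/r₁ − 1/a_t)] = 8638 m/s.
Δv₁ = v_p − v_c1 = 1759 m/s.
At r₂: circular v_c2 = √(μ/r₂) = 3565 m/s; transfer-apoapsis v_a = √[μ(2/r₂ − 1/a_t)] = 2320 m/s.
Δv₂ = v_c2 − v_a = 1245 m/s.
Total Δv = Δv₁ + Δv₂ = 3004 m/s.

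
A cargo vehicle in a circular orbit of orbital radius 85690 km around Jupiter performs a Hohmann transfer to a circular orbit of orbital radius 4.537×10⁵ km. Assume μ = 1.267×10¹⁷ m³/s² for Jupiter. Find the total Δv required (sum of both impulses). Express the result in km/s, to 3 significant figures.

r₁ = 85690 km = 8.569×10⁷ m.
r₂ = 4.537×10⁵ km = 4.537×10⁸ m.
Transfer ellipse a_t = (r₁ + r₂)/2 = 2.697×10⁸ m.
At r₁: circular v_c1 = √(μ/r₁) = 38450 m/s; transfer-perijove v_p = √[μ(2/r₁ − 1/a_t)] = 49870 m/s.
Δv₁ = v_p − v_c1 = 11420 m/s.
At r₂: circular v_c2 = √(μ/r₂) = 16710 m/s; transfer-apojove v_a = √[μ(2/r₂ − 1/a_t)] = 9420 m/s.
Δv₂ = v_c2 − v_a = 7291 m/s.
Total Δv = Δv₁ + Δv₂ = 18710 m/s = 18.71 km/s.

Δv_total ≈ 18.7 km/s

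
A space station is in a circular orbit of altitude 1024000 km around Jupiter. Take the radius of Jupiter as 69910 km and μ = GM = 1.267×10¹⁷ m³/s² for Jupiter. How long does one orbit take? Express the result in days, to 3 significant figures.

r = 69910 + 1024000 = 1093900 km = 1.0939×10⁹ m.
Kepler's third law: T = 2π√(r³/μ) = 2π√((1.094×10⁹)³ / 1.267×10¹⁷).
r³/μ = 1.033×10¹⁰ s², so T = 2π × 1.016×10⁵ = 6.387×10⁵ s.
Converting: 6.387×10⁵ s ÷ 86400 = 7.392 days.

T ≈ 7.39 days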